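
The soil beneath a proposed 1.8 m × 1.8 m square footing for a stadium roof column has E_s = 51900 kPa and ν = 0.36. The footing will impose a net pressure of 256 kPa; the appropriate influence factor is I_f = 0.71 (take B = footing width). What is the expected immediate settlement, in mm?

Immediate (elastic) settlement: S_e = q·B·(1−ν²)/E_s · I_f.
S_e = 256 × 1.8 × (1 − 0.36²) / 51900 × 0.71
    = 256 × 1.8 × 0.8704 / 51900 × 0.71
    = 0.005487 m = 5.487 mm

S_e ≈ 5.49 mm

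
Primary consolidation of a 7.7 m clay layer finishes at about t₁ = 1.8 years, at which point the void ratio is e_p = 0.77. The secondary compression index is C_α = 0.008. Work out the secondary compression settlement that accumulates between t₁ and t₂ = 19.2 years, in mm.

S_s ≈ 35.8 mm

Secondary compression: S_s = C_α·H/(1+e_p)·log₁₀(t₂/t₁)
S_s = 0.008×7.7/(1+0.77)×log₁₀(19.2/1.8)
    = 0.0348 × 1.028 = 0.03578 m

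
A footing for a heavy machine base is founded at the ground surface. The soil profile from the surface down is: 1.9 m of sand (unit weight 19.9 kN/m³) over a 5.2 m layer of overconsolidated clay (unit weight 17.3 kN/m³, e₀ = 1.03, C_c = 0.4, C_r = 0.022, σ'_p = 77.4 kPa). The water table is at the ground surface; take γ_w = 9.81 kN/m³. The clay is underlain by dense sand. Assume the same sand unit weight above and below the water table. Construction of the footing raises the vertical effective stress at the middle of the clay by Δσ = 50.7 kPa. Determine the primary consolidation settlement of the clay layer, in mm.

S_c ≈ 80.9 mm

Mid-depth of clay below the ground surface: z = 1.9 + 5.2/2 = 4.5 m.
Total vertical stress at mid-clay: σ_v = 19.9×1.9 + 17.3×2.6 = 82.79 kPa.
Pore pressure: u = 9.81×(4.5 − 0) = 44.145 kPa.
Initial effective stress: σ'_0 = σ_v − u = 82.79 − 44.145 = 38.645 kPa.
Final effective stress: σ'_f = 38.645 + 50.7 = 89.345 kPa.
σ'_f = 89.345 > σ'_p = 77.4 kPa, so the stress path crosses the preconsolidation pressure — recompression up to σ'_p, then virgin compression beyond:
S_c = H/(1+e₀)·[C_r·log₁₀(σ'_p/σ'_0) + C_c·log₁₀(σ'_f/σ'_p)]
    = 5.2/2.03 × [0.022×log₁₀(77.4/38.645) + 0.4×log₁₀(89.345/77.4)]
    = 2.5616 × [0.0066362 + 0.024932] = 0.08087 m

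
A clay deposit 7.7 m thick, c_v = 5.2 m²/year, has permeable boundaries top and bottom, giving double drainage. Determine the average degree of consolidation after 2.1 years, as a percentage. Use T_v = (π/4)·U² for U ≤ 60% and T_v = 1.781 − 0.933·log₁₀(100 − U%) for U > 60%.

U ≈ 86.8 %

Drainage path length: H_d = H/2 = 3.85 m (double drainage).
T_v = c_v·t/H_d² = 5.2×2.1/3.85² = 0.73672.
T_v = 0.73672 corresponds to the U > 60% branch:
U = 1 − 10^((1.781 − T_v)/0.933)/100 = 0.8684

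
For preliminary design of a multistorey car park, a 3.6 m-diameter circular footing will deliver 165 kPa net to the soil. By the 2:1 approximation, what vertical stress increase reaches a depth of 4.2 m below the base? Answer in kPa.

By the 2:1 method the load spreads at 1 horizontal : 2 vertical, so at depth z the loaded area has grown by z in each plan dimension:
Δσ ≈ qD²/(D+z)² = 165×3.6²/(3.6+4.2)² = 35.148 kPa

Δσ_z ≈ 35.1 kPa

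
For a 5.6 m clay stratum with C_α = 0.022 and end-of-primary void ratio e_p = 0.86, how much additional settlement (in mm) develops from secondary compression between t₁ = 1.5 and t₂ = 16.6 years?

S_s ≈ 69.2 mm

Secondary compression: S_s = C_α·H/(1+e_p)·log₁₀(t₂/t₁)
S_s = 0.022×5.6/(1+0.86)×log₁₀(16.6/1.5)
    = 0.06624 × 1.044 = 0.06915 m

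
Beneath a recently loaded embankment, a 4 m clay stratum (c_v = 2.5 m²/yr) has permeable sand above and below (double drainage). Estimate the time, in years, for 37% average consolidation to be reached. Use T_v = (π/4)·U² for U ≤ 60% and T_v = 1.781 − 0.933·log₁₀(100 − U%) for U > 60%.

Drainage path length: H_d = H/2 = 2 m (double drainage).
U ≤ 60%: T_v = (π/4)·U² = (π/4)×0.37² = 0.10752.
t = T_v·H_d²/c_v = 0.10752×2²/2.5 = 0.172 years.

t ≈ 0.172 years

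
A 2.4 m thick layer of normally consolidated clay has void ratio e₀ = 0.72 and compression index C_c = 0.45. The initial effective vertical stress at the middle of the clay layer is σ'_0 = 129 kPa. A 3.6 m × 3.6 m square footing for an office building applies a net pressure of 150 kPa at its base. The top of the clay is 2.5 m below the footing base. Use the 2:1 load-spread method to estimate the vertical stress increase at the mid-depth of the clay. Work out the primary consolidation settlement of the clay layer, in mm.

S_c ≈ 67.9 mm

Mid-depth of clay below the footing base: z = 2.5 + 2.4/2 = 3.7 m.
Stress increase at mid-clay by the 2:1 spreading method:
Δσ = qBL/((B+z)(L+z)) = 150×3.6×3.6/((3.6+3.7)(3.6+3.7)) = 36.48 kPa
Final effective stress: σ'_f = σ'_0 + Δσ = 129 + 36.48 = 165.48 kPa.
Normally consolidated clay, so the full stress increment lies on the virgin compression line:
S_c = C_c·H/(1+e₀)·log₁₀(σ'_f/σ'_0) = 0.45×2.4/(1+0.72)×log₁₀(165.48/129)
    = 0.62791 × 0.10816 = 0.06791 m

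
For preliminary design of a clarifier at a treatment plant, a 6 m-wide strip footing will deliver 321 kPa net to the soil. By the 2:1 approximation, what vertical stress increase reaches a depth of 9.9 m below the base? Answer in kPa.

By the 2:1 method the load spreads at 1 horizontal : 2 vertical, so at depth z the loaded area has grown by z in each plan dimension:
Δσ = qB/(B+z) = 321×6/(6+9.9) = 121.13 kPa

Δσ_z ≈ 121 kPa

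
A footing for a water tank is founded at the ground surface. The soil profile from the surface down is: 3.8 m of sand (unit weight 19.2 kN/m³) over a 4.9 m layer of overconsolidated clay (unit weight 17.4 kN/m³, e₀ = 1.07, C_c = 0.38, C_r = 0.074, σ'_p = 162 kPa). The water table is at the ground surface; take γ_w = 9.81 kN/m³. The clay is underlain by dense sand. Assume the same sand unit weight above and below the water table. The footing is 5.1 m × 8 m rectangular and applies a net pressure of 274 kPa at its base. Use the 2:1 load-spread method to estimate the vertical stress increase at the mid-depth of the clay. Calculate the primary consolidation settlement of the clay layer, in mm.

Mid-depth of clay below the ground surface: z = 3.8 + 4.9/2 = 6.25 m.
Total vertical stress at mid-clay: σ_v = 19.2×3.8 + 17.4×2.45 = 115.59 kPa.
Pore pressure: u = 9.81×(6.25 − 0) = 61.312 kPa.
Initial effective stress: σ'_0 = σ_v − u = 115.59 − 61.312 = 54.278 kPa.
Stress increase at mid-clay by the 2:1 spreading method:
Δσ = qBL/((B+z)(L+z)) = 274×5.1×8/((5.1+6.25)(8+6.25)) = 69.119 kPa
Final effective stress: σ'_f = 54.278 + 69.119 = 123.4 kPa.
σ'_f = 123.4 ≤ σ'_p = 162 kPa, so the clay remains overconsolidated and only the recompression index applies:
S_c = C_r·H/(1+e₀)·log₁₀(σ'_f/σ'_0) = 0.074×4.9/2.07×log₁₀(123.4/54.278)
    = 0.17517 × 0.35669 = 0.06248 m

S_c ≈ 62.5 mm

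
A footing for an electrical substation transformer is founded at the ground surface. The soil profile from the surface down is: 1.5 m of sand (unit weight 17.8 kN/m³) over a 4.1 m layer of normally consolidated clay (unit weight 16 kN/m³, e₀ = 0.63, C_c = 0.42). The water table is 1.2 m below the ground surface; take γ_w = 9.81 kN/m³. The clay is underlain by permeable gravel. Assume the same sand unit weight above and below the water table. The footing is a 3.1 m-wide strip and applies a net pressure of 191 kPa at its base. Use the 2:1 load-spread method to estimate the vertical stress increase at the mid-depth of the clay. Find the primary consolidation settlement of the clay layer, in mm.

S_c ≈ 567 mm

Mid-depth of clay below the ground surface: z = 1.5 + 4.1/2 = 3.55 m.
Total vertical stress at mid-clay: σ_v = 17.8×1.5 + 16×2.05 = 59.5 kPa.
Pore pressure: u = 9.81×(3.55 − 1.2) = 23.054 kPa.
Initial effective stress: σ'_0 = σ_v − u = 59.5 − 23.054 = 36.446 kPa.
Stress increase at mid-clay by the 2:1 spreading method:
Δσ = qB/(B+z) = 191×3.1/(3.1+3.55) = 89.038 kPa
Final effective stress: σ'_f = σ'_0 + Δσ = 36.446 + 89.038 = 125.48 kPa.
Normally consolidated clay, so the full stress increment lies on the virgin compression line:
S_c = C_c·H/(1+e₀)·log₁₀(σ'_f/σ'_0) = 0.42×4.1/(1+0.63)×log₁₀(125.48/36.446)
    = 1.0564 × 0.53692 = 0.5672 m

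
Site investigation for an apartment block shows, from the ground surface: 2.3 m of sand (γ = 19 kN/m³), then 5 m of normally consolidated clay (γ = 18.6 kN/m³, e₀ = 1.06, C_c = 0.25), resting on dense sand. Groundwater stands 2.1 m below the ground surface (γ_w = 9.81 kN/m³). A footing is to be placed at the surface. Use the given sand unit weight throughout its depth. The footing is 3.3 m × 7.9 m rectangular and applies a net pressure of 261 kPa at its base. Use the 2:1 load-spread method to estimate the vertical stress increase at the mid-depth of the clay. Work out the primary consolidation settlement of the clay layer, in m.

S_c ≈ 0.188 m

Mid-depth of clay below the ground surface: z = 2.3 + 5/2 = 4.8 m.
Total vertical stress at mid-clay: σ_v = 19×2.3 + 18.6×2.5 = 90.2 kPa.
Pore pressure: u = 9.81×(4.8 − 2.1) = 26.487 kPa.
Initial effective stress: σ'_0 = σ_v − u = 90.2 − 26.487 = 63.713 kPa.
Stress increase at mid-clay by the 2:1 spreading method:
Δσ = qBL/((B+z)(L+z)) = 261×3.3×7.9/((3.3+4.8)(7.9+4.8)) = 66.144 kPa
Final effective stress: σ'_f = σ'_0 + Δσ = 63.713 + 66.144 = 129.86 kPa.
Normally consolidated clay, so the full stress increment lies on the virgin compression line:
S_c = C_c·H/(1+e₀)·log₁₀(σ'_f/σ'_0) = 0.25×5/(1+1.06)×log₁₀(129.86/63.713)
    = 0.6068 × 0.30925 = 0.1877 m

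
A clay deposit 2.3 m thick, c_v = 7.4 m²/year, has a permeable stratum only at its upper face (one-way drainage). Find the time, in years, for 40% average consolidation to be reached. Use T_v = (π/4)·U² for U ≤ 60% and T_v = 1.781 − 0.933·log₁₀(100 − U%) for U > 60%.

t ≈ 0.0898 years

Drainage path length: H_d = H = 2.3 m (single drainage).
U ≤ 60%: T_v = (π/4)·U² = (π/4)×0.4² = 0.12566.
t = T_v·H_d²/c_v = 0.12566×2.3²/7.4 = 0.08983 years.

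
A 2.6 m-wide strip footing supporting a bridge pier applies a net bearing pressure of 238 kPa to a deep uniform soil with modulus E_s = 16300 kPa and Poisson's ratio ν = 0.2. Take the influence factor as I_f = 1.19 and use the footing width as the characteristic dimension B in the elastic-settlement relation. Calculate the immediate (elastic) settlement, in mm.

Immediate (elastic) settlement: S_e = q·B·(1−ν²)/E_s · I_f.
S_e = 238 × 2.6 × (1 − 0.2²) / 16300 × 1.19
    = 238 × 2.6 × 0.96 / 16300 × 1.19
    = 0.04337 m = 43.37 mm

S_e ≈ 43.4 mm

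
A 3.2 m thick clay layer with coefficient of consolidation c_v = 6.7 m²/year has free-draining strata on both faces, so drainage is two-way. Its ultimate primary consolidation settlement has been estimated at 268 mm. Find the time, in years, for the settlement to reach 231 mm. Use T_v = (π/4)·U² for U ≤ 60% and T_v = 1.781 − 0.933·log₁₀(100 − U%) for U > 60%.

t ≈ 0.274 years

Drainage path length: H_d = H/2 = 1.6 m (double drainage).
U = S(t)/S_ult = 231/268 = 0.8619.
U > 60%: T_v = 1.781 − 0.933·log₁₀(100 − 86.194) = 0.71732.
t = T_v·H_d²/c_v = 0.71732×1.6²/6.7 = 0.2741 years.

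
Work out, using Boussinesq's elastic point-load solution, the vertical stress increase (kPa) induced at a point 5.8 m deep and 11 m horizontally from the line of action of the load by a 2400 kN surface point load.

Δσ_z ≈ 0.752 kPa

Boussinesq vertical stress below a point load on an elastic half-space:
Δσ_z = 3P/(2πz²) · [1 + (r/z)²]^(−5/2)
r/z = 11/5.8 = 1.8966; [1+(r/z)²]^(−5/2) = 0.022072.
Δσ_z = 3×2400/(2π×5.8²) × 0.022072 = 34.064 × 0.022072 = 0.7519 kPa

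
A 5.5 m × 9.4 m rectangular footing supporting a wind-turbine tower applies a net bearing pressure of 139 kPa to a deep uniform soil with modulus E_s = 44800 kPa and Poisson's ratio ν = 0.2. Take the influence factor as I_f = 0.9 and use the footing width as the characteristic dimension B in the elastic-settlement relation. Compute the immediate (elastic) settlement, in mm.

S_e ≈ 14.7 mm

Immediate (elastic) settlement: S_e = q·B·(1−ν²)/E_s · I_f.
S_e = 139 × 5.5 × (1 − 0.2²) / 44800 × 0.9
    = 139 × 5.5 × 0.96 / 44800 × 0.9
    = 0.01474 m = 14.74 mm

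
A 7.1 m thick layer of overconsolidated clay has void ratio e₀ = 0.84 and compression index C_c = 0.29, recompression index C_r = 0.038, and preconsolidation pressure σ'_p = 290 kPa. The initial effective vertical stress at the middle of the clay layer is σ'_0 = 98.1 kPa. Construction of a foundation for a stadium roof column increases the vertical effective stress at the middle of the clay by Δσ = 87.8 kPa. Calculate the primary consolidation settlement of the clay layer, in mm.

Final effective stress: σ'_f = 98.1 + 87.8 = 185.9 kPa.
σ'_f = 185.9 ≤ σ'_p = 290 kPa, so the clay remains overconsolidated and only the recompression index applies:
S_c = C_r·H/(1+e₀)·log₁₀(σ'_f/σ'_0) = 0.038×7.1/1.84×log₁₀(185.9/98.1)
    = 0.14663 × 0.27761 = 0.04071 m

S_c ≈ 40.7 mm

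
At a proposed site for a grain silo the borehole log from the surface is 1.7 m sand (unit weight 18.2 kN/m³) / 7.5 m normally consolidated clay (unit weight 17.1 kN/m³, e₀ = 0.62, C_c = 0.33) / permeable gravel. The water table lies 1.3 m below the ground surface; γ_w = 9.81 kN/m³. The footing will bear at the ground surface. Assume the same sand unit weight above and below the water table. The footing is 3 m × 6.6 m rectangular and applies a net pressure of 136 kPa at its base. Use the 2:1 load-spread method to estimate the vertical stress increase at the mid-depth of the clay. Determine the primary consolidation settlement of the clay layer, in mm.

S_c ≈ 263 mm

Mid-depth of clay below the ground surface: z = 1.7 + 7.5/2 = 5.45 m.
Total vertical stress at mid-clay: σ_v = 18.2×1.7 + 17.1×3.75 = 95.065 kPa.
Pore pressure: u = 9.81×(5.45 − 1.3) = 40.712 kPa.
Initial effective stress: σ'_0 = σ_v − u = 95.065 − 40.712 = 54.353 kPa.
Stress increase at mid-clay by the 2:1 spreading method:
Δσ = qBL/((B+z)(L+z)) = 136×3×6.6/((3+5.45)(6.6+5.45)) = 26.446 kPa
Final effective stress: σ'_f = σ'_0 + Δσ = 54.353 + 26.446 = 80.799 kPa.
Normally consolidated clay, so the full stress increment lies on the virgin compression line:
S_c = C_c·H/(1+e₀)·log₁₀(σ'_f/σ'_0) = 0.33×7.5/(1+0.62)×log₁₀(80.799/54.353)
    = 1.5278 × 0.17218 = 0.2631 m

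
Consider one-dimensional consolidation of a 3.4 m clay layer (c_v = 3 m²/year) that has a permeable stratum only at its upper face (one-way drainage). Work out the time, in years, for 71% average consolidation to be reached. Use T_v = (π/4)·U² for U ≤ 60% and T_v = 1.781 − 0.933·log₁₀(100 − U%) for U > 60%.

t ≈ 1.61 years

Drainage path length: H_d = H = 3.4 m (single drainage).
U > 60%: T_v = 1.781 − 0.933·log₁₀(100 − 71) = 0.41658.
t = T_v·H_d²/c_v = 0.41658×3.4²/3 = 1.605 years.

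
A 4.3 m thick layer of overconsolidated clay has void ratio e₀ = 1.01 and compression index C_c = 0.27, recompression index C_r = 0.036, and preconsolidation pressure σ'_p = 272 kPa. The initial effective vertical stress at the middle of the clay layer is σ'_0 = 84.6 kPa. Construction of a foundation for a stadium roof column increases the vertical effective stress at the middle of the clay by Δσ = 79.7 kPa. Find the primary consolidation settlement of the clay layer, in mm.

S_c ≈ 22.2 mm

Final effective stress: σ'_f = 84.6 + 79.7 = 164.3 kPa.
σ'_f = 164.3 ≤ σ'_p = 272 kPa, so the clay remains overconsolidated and only the recompression index applies:
S_c = C_r·H/(1+e₀)·log₁₀(σ'_f/σ'_0) = 0.036×4.3/2.01×log₁₀(164.3/84.6)
    = 0.077015 × 0.28827 = 0.0222 m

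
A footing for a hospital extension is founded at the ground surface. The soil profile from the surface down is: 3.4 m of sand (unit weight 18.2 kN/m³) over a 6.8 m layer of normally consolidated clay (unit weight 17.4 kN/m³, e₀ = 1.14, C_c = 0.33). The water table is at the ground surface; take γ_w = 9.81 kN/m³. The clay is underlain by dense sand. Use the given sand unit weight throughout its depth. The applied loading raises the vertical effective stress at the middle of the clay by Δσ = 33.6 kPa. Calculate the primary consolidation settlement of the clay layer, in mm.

S_c ≈ 219 mm

Mid-depth of clay below the ground surface: z = 3.4 + 6.8/2 = 6.8 m.
Total vertical stress at mid-clay: σ_v = 18.2×3.4 + 17.4×3.4 = 121.04 kPa.
Pore pressure: u = 9.81×(6.8 − 0) = 66.708 kPa.
Initial effective stress: σ'_0 = σ_v − u = 121.04 − 66.708 = 54.332 kPa.
Final effective stress: σ'_f = σ'_0 + Δσ = 54.332 + 33.6 = 87.932 kPa.
Normally consolidated clay, so the full stress increment lies on the virgin compression line:
S_c = C_c·H/(1+e₀)·log₁₀(σ'_f/σ'_0) = 0.33×6.8/(1+1.14)×log₁₀(87.932/54.332)
    = 1.0486 × 0.20909 = 0.2193 m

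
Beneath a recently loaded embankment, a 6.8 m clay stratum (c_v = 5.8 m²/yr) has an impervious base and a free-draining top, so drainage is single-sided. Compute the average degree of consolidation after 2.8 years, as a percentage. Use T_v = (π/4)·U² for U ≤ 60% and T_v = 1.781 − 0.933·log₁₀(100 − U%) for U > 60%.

Drainage path length: H_d = H = 6.8 m (single drainage).
T_v = c_v·t/H_d² = 5.8×2.8/6.8² = 0.35121.
T_v = 0.35121 corresponds to the U > 60% branch:
U = 1 − 10^((1.781 − T_v)/0.933)/100 = 0.6592

U ≈ 65.9 %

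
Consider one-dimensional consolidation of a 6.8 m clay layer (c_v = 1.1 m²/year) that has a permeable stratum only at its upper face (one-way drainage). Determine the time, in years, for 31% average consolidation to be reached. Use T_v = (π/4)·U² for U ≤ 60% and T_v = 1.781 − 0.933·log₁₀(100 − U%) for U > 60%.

t ≈ 3.17 years

Drainage path length: H_d = H = 6.8 m (single drainage).
U ≤ 60%: T_v = (π/4)·U² = (π/4)×0.31² = 0.075477.
t = T_v·H_d²/c_v = 0.075477×6.8²/1.1 = 3.173 years.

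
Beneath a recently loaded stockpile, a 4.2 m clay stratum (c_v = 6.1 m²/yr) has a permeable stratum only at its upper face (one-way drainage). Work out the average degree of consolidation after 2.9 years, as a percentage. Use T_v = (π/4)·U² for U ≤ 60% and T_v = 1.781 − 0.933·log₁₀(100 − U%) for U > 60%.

U ≈ 93.2 %

Drainage path length: H_d = H = 4.2 m (single drainage).
T_v = c_v·t/H_d² = 6.1×2.9/4.2² = 1.0028.
T_v = 1.0028 corresponds to the U > 60% branch:
U = 1 − 10^((1.781 − T_v)/0.933)/100 = 0.9318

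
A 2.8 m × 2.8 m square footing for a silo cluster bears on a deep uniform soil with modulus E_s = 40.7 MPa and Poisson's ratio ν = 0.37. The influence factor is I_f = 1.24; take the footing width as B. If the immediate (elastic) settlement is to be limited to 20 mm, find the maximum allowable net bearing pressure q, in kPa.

E_s = 40.7 MPa = 40700 kPa.
S_e = q·B·(1−ν²)/E_s · I_f  ⇒  q = S_e·E_s / (B·(1−ν²)·I_f).
q = 0.02 × 40700 / (2.8 × 0.8631 × 1.24) = 271.6 kPa

q ≈ 272 kPa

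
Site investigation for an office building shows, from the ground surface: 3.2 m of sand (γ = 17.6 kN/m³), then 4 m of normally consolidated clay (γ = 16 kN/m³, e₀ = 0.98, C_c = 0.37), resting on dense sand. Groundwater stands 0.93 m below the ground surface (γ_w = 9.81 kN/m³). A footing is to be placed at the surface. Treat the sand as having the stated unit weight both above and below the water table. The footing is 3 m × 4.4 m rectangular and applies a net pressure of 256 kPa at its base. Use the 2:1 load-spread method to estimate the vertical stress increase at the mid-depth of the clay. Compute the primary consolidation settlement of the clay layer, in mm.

Mid-depth of clay below the ground surface: z = 3.2 + 4/2 = 5.2 m.
Total vertical stress at mid-clay: σ_v = 17.6×3.2 + 16×2 = 88.32 kPa.
Pore pressure: u = 9.81×(5.2 − 0.93) = 41.889 kPa.
Initial effective stress: σ'_0 = σ_v − u = 88.32 − 41.889 = 46.431 kPa.
Stress increase at mid-clay by the 2:1 spreading method:
Δσ = qBL/((B+z)(L+z)) = 256×3×4.4/((3+5.2)(4.4+5.2)) = 42.927 kPa
Final effective stress: σ'_f = σ'_0 + Δσ = 46.431 + 42.927 = 89.358 kPa.
Normally consolidated clay, so the full stress increment lies on the virgin compression line:
S_c = C_c·H/(1+e₀)·log₁₀(σ'_f/σ'_0) = 0.37×4/(1+0.98)×log₁₀(89.358/46.431)
    = 0.74747 × 0.28433 = 0.2125 m

S_c ≈ 213 mm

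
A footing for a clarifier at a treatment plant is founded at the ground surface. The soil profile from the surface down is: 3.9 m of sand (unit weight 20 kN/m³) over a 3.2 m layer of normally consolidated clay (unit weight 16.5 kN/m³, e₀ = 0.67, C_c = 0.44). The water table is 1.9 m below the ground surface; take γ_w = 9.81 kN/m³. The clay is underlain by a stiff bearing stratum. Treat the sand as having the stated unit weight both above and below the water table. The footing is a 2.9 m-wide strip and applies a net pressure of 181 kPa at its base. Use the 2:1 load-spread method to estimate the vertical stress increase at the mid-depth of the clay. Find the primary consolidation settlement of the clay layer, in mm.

Mid-depth of clay below the ground surface: z = 3.9 + 3.2/2 = 5.5 m.
Total vertical stress at mid-clay: σ_v = 20×3.9 + 16.5×1.6 = 104.4 kPa.
Pore pressure: u = 9.81×(5.5 − 1.9) = 35.316 kPa.
Initial effective stress: σ'_0 = σ_v − u = 104.4 − 35.316 = 69.084 kPa.
Stress increase at mid-clay by the 2:1 spreading method:
Δσ = qB/(B+z) = 181×2.9/(2.9+5.5) = 62.488 kPa
Final effective stress: σ'_f = σ'_0 + Δσ = 69.084 + 62.488 = 131.57 kPa.
Normally consolidated clay, so the full stress increment lies on the virgin compression line:
S_c = C_c·H/(1+e₀)·log₁₀(σ'_f/σ'_0) = 0.44×3.2/(1+0.67)×log₁₀(131.57/69.084)
    = 0.84311 × 0.27978 = 0.2359 m

S_c ≈ 236 mm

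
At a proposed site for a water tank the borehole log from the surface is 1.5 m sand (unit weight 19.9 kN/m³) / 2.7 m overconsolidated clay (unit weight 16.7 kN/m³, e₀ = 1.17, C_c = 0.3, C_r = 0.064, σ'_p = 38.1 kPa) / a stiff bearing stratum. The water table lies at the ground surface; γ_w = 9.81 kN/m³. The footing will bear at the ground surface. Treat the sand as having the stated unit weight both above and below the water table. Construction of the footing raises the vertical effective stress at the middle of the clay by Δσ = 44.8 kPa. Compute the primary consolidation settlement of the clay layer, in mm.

S_c ≈ 112 mm

Mid-depth of clay below the ground surface: z = 1.5 + 2.7/2 = 2.85 m.
Total vertical stress at mid-clay: σ_v = 19.9×1.5 + 16.7×1.35 = 52.395 kPa.
Pore pressure: u = 9.81×(2.85 − 0) = 27.959 kPa.
Initial effective stress: σ'_0 = σ_v − u = 52.395 − 27.959 = 24.436 kPa.
Final effective stress: σ'_f = 24.436 + 44.8 = 69.236 kPa.
σ'_f = 69.236 > σ'_p = 38.1 kPa, so the stress path crosses the preconsolidation pressure — recompression up to σ'_p, then virgin compression beyond:
S_c = H/(1+e₀)·[C_r·log₁₀(σ'_p/σ'_0) + C_c·log₁₀(σ'_f/σ'_p)]
    = 2.7/2.17 × [0.064×log₁₀(38.1/24.436) + 0.3×log₁₀(69.236/38.1)]
    = 1.2442 × [0.012345 + 0.077822] = 0.1122 m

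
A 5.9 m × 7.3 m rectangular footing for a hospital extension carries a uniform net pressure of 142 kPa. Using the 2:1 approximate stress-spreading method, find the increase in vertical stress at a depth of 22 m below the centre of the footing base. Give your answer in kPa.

By the 2:1 method the load spreads at 1 horizontal : 2 vertical, so at depth z the loaded area has grown by z in each plan dimension:
Δσ = qBL/((B+z)(L+z)) = 142×5.9×7.3/((5.9+22)(7.3+22)) = 7.4815 kPa

Δσ_z ≈ 7.48 kPa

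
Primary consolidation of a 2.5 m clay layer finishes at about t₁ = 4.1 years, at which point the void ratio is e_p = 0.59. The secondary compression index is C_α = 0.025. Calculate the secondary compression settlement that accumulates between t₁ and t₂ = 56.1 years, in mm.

S_s ≈ 44.7 mm

Secondary compression: S_s = C_α·H/(1+e_p)·log₁₀(t₂/t₁)
S_s = 0.025×2.5/(1+0.59)×log₁₀(56.1/4.1)
    = 0.03931 × 1.136 = 0.04466 m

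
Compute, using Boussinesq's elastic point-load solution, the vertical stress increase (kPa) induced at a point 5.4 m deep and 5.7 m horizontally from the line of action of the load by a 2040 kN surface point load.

Boussinesq vertical stress below a point load on an elastic half-space:
Δσ_z = 3P/(2πz²) · [1 + (r/z)²]^(−5/2)
r/z = 5.7/5.4 = 1.0556; [1+(r/z)²]^(−5/2) = 0.15386.
Δσ_z = 3×2040/(2π×5.4²) × 0.15386 = 33.403 × 0.15386 = 5.139 kPa

Δσ_z ≈ 5.14 kPa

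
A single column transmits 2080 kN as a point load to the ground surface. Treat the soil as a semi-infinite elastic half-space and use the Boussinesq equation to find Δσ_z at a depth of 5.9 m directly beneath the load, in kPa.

Δσ_z ≈ 28.5 kPa

Boussinesq vertical stress below a point load on an elastic half-space:
Δσ_z = 3P/(2πz²) · [1 + (r/z)²]^(−5/2)
r/z = 0/5.9 = 0; [1+(r/z)²]^(−5/2) = 1.
Δσ_z = 3×2080/(2π×5.9²) × 1 = 28.53 × 1 = 28.53 kPa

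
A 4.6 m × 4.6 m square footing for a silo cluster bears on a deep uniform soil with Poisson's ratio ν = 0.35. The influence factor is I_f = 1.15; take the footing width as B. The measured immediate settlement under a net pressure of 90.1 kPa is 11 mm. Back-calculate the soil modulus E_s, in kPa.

S_e = q·B·(1−ν²)/E_s · I_f  ⇒  E_s = q·B·(1−ν²)·I_f / S_e.
E_s = 90.1 × 4.6 × 0.8775 × 1.15 / 0.011 = 38020 kPa

E_s ≈ 38000 kPa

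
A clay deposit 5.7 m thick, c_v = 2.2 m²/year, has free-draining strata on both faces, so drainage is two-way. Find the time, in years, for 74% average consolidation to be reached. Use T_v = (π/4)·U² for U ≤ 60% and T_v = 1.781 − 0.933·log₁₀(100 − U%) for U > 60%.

Drainage path length: H_d = H/2 = 2.85 m (double drainage).
U > 60%: T_v = 1.781 − 0.933·log₁₀(100 − 74) = 0.46083.
t = T_v·H_d²/c_v = 0.46083×2.85²/2.2 = 1.701 years.

t ≈ 1.7 years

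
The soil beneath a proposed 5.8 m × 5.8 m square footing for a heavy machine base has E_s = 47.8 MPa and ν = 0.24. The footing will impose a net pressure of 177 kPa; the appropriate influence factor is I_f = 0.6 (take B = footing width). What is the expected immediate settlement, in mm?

Immediate (elastic) settlement: S_e = q·B·(1−ν²)/E_s · I_f.
E_s = 47.8 MPa = 47800 kPa.
S_e = 177 × 5.8 × (1 − 0.24²) / 47800 × 0.6
    = 177 × 5.8 × 0.9424 / 47800 × 0.6
    = 0.01214 m = 12.14 mm

S_e ≈ 12.1 mm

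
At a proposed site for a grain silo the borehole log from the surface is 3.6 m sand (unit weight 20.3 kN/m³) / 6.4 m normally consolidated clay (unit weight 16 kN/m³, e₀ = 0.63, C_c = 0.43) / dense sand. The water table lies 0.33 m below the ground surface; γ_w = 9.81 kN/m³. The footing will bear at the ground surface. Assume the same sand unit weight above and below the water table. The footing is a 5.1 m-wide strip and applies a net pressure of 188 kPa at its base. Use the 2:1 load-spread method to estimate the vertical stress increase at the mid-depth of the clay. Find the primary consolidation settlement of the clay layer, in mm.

S_c ≈ 619 mm

Mid-depth of clay below the ground surface: z = 3.6 + 6.4/2 = 6.8 m.
Total vertical stress at mid-clay: σ_v = 20.3×3.6 + 16×3.2 = 124.28 kPa.
Pore pressure: u = 9.81×(6.8 − 0.33) = 63.471 kPa.
Initial effective stress: σ'_0 = σ_v − u = 124.28 − 63.471 = 60.809 kPa.
Stress increase at mid-clay by the 2:1 spreading method:
Δσ = qB/(B+z) = 188×5.1/(5.1+6.8) = 80.571 kPa
Final effective stress: σ'_f = σ'_0 + Δσ = 60.809 + 80.571 = 141.38 kPa.
Normally consolidated clay, so the full stress increment lies on the virgin compression line:
S_c = C_c·H/(1+e₀)·log₁₀(σ'_f/σ'_0) = 0.43×6.4/(1+0.63)×log₁₀(141.38/60.809)
    = 1.6883 × 0.36642 = 0.6186 m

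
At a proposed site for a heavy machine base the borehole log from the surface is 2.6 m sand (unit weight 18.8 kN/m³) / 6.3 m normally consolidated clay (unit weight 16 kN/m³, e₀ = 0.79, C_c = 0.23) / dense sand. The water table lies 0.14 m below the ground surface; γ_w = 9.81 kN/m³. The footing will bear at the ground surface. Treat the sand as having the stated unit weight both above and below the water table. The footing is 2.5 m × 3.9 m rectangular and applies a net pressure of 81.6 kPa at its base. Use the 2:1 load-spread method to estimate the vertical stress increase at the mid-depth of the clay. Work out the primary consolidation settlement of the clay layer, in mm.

S_c ≈ 71.6 mm

Mid-depth of clay below the ground surface: z = 2.6 + 6.3/2 = 5.75 m.
Total vertical stress at mid-clay: σ_v = 18.8×2.6 + 16×3.15 = 99.28 kPa.
Pore pressure: u = 9.81×(5.75 − 0.14) = 55.034 kPa.
Initial effective stress: σ'_0 = σ_v − u = 99.28 − 55.034 = 44.246 kPa.
Stress increase at mid-clay by the 2:1 spreading method:
Δσ = qBL/((B+z)(L+z)) = 81.6×2.5×3.9/((2.5+5.75)(3.9+5.75)) = 9.9934 kPa
Final effective stress: σ'_f = σ'_0 + Δσ = 44.246 + 9.9934 = 54.239 kPa.
Normally consolidated clay, so the full stress increment lies on the virgin compression line:
S_c = C_c·H/(1+e₀)·log₁₀(σ'_f/σ'_0) = 0.23×6.3/(1+0.79)×log₁₀(54.239/44.246)
    = 0.8095 × 0.088438 = 0.07159 m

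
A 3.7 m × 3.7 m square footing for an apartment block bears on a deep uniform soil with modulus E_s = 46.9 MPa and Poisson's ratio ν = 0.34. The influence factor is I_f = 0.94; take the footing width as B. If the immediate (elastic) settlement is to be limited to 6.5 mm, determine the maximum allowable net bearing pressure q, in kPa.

E_s = 46.9 MPa = 46900 kPa.
S_e = q·B·(1−ν²)/E_s · I_f  ⇒  q = S_e·E_s / (B·(1−ν²)·I_f).
q = 0.0065 × 46900 / (3.7 × 0.8844 × 0.94) = 99.11 kPa

q ≈ 99.1 kPa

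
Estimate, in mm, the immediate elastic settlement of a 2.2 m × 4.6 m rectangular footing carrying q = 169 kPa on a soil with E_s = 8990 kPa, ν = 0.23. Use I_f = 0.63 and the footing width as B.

S_e ≈ 24.7 mm

Immediate (elastic) settlement: S_e = q·B·(1−ν²)/E_s · I_f.
S_e = 169 × 2.2 × (1 − 0.23²) / 8990 × 0.63
    = 169 × 2.2 × 0.9471 / 8990 × 0.63
    = 0.02468 m = 24.68 mm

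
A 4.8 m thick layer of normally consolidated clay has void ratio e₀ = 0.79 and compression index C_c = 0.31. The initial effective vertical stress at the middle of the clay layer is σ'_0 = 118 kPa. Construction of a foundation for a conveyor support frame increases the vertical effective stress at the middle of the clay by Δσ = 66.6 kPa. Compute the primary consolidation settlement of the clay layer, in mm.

Final effective stress: σ'_f = σ'_0 + Δσ = 118 + 66.6 = 184.6 kPa.
Normally consolidated clay, so the full stress increment lies on the virgin compression line:
S_c = C_c·H/(1+e₀)·log₁₀(σ'_f/σ'_0) = 0.31×4.8/(1+0.79)×log₁₀(184.6/118)
    = 0.83128 × 0.19435 = 0.1616 m

S_c ≈ 162 mm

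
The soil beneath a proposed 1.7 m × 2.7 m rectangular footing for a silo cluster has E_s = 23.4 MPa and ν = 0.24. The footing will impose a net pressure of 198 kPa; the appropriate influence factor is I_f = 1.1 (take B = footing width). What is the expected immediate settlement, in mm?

S_e ≈ 14.9 mm

Immediate (elastic) settlement: S_e = q·B·(1−ν²)/E_s · I_f.
E_s = 23.4 MPa = 23400 kPa.
S_e = 198 × 1.7 × (1 − 0.24²) / 23400 × 1.1
    = 198 × 1.7 × 0.9424 / 23400 × 1.1
    = 0.01491 m = 14.91 mm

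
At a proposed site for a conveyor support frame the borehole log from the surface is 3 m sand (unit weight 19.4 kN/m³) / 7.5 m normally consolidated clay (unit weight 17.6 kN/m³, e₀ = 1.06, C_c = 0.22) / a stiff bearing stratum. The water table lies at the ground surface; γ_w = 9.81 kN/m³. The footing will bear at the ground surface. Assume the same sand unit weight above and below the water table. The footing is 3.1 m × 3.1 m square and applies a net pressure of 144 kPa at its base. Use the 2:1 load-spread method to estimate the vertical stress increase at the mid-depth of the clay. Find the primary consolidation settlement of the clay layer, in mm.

Mid-depth of clay below the ground surface: z = 3 + 7.5/2 = 6.75 m.
Total vertical stress at mid-clay: σ_v = 19.4×3 + 17.6×3.75 = 124.2 kPa.
Pore pressure: u = 9.81×(6.75 − 0) = 66.218 kPa.
Initial effective stress: σ'_0 = σ_v − u = 124.2 − 66.218 = 57.982 kPa.
Stress increase at mid-clay by the 2:1 spreading method:
Δσ = qBL/((B+z)(L+z)) = 144×3.1×3.1/((3.1+6.75)(3.1+6.75)) = 14.263 kPa
Final effective stress: σ'_f = σ'_0 + Δσ = 57.982 + 14.263 = 72.245 kPa.
Normally consolidated clay, so the full stress increment lies on the virgin compression line:
S_c = C_c·H/(1+e₀)·log₁₀(σ'_f/σ'_0) = 0.22×7.5/(1+1.06)×log₁₀(72.245/57.982)
    = 0.80097 × 0.095515 = 0.0765 m

S_c ≈ 76.5 mm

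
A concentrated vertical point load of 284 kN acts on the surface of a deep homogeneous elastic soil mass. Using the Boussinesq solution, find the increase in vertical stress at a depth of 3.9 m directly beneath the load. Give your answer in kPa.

Boussinesq vertical stress below a point load on an elastic half-space:
Δσ_z = 3P/(2πz²) · [1 + (r/z)²]^(−5/2)
r/z = 0/3.9 = 0; [1+(r/z)²]^(−5/2) = 1.
Δσ_z = 3×284/(2π×3.9²) × 1 = 8.9152 × 1 = 8.915 kPa

Δσ_z ≈ 8.92 kPa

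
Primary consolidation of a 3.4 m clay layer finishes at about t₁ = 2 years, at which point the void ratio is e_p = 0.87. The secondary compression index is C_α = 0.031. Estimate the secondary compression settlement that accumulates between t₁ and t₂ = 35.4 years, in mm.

S_s ≈ 70.3 mm

Secondary compression: S_s = C_α·H/(1+e_p)·log₁₀(t₂/t₁)
S_s = 0.031×3.4/(1+0.87)×log₁₀(35.4/2)
    = 0.05636 × 1.248 = 0.07034 m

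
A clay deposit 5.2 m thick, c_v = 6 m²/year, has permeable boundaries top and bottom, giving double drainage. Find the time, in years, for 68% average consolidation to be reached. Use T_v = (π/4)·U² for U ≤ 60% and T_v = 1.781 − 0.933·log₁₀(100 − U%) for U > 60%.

Drainage path length: H_d = H/2 = 2.6 m (double drainage).
U > 60%: T_v = 1.781 − 0.933·log₁₀(100 − 68) = 0.3767.
t = T_v·H_d²/c_v = 0.3767×2.6²/6 = 0.4244 years.

t ≈ 0.424 years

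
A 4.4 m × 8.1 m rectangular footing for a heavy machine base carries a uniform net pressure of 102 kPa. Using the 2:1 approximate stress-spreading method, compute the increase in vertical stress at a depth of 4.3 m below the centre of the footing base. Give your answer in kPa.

By the 2:1 method the load spreads at 1 horizontal : 2 vertical, so at depth z the loaded area has grown by z in each plan dimension:
Δσ = qBL/((B+z)(L+z)) = 102×4.4×8.1/((4.4+4.3)(8.1+4.3)) = 33.697 kPa

Δσ_z ≈ 33.7 kPa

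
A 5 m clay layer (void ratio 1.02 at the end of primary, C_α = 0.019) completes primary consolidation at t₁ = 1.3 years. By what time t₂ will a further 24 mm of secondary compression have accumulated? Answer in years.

S_s = C_α·H/(1+e_p)·log₁₀(t₂/t₁) ⇒ log₁₀(t₂/t₁) = S_s·(1+e_p)/(C_α·H).
log₁₀(t₂/t₁) = 0.024 × (1+1.02) / (0.019×5) = 0.5103
t₂ = t₁ × 10^0.5103 = 1.3 × 3.238 = 4.21 years

t₂ ≈ 4.21 years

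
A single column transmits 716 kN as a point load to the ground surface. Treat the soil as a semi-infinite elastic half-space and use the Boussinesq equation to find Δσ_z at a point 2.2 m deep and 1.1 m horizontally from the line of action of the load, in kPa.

Boussinesq vertical stress below a point load on an elastic half-space:
Δσ_z = 3P/(2πz²) · [1 + (r/z)²]^(−5/2)
r/z = 1.1/2.2 = 0.5; [1+(r/z)²]^(−5/2) = 0.57243.
Δσ_z = 3×716/(2π×2.2²) × 0.57243 = 70.633 × 0.57243 = 40.43 kPa

Δσ_z ≈ 40.4 kPa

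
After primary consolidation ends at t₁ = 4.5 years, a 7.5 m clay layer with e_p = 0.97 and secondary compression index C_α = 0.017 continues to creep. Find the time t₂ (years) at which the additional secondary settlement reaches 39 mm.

S_s = C_α·H/(1+e_p)·log₁₀(t₂/t₁) ⇒ log₁₀(t₂/t₁) = S_s·(1+e_p)/(C_α·H).
log₁₀(t₂/t₁) = 0.039 × (1+0.97) / (0.017×7.5) = 0.6026
t₂ = t₁ × 10^0.6026 = 4.5 × 4.005 = 18.02 years

t₂ ≈ 18 years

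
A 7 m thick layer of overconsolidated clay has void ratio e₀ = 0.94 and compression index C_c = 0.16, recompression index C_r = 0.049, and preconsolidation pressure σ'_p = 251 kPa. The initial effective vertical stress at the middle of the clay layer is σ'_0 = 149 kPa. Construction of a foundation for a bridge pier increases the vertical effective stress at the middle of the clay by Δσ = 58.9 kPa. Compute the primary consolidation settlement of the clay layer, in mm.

Final effective stress: σ'_f = 149 + 58.9 = 207.9 kPa.
σ'_f = 207.9 ≤ σ'_p = 251 kPa, so the clay remains overconsolidated and only the recompression index applies:
S_c = C_r·H/(1+e₀)·log₁₀(σ'_f/σ'_0) = 0.049×7/1.94×log₁₀(207.9/149)
    = 0.1768 × 0.14467 = 0.02558 m

S_c ≈ 25.6 mm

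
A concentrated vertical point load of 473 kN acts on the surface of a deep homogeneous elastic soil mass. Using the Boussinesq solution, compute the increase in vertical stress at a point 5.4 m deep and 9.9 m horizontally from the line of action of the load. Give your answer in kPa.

Δσ_z ≈ 0.195 kPa

Boussinesq vertical stress below a point load on an elastic half-space:
Δσ_z = 3P/(2πz²) · [1 + (r/z)²]^(−5/2)
r/z = 9.9/5.4 = 1.8333; [1+(r/z)²]^(−5/2) = 0.025177.
Δσ_z = 3×473/(2π×5.4²) × 0.025177 = 7.7449 × 0.025177 = 0.195 kPa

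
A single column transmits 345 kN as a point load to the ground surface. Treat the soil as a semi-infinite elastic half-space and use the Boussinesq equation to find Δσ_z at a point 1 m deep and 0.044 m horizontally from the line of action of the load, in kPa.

Boussinesq vertical stress below a point load on an elastic half-space:
Δσ_z = 3P/(2πz²) · [1 + (r/z)²]^(−5/2)
r/z = 0.044/1 = 0.044; [1+(r/z)²]^(−5/2) = 0.99518.
Δσ_z = 3×345/(2π×1²) × 0.99518 = 164.73 × 0.99518 = 163.9 kPa

Δσ_z ≈ 164 kPa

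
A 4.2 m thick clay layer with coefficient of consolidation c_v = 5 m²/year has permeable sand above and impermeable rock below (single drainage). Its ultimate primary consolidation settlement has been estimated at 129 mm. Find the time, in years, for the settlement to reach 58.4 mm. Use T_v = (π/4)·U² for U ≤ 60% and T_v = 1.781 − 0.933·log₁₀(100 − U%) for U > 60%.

t ≈ 0.568 years

Drainage path length: H_d = H = 4.2 m (single drainage).
U = S(t)/S_ult = 58.4/129 = 0.4527.
U ≤ 60%: T_v = (π/4)·U² = (π/4)×0.45271² = 0.16097.
t = T_v·H_d²/c_v = 0.16097×4.2²/5 = 0.5679 years.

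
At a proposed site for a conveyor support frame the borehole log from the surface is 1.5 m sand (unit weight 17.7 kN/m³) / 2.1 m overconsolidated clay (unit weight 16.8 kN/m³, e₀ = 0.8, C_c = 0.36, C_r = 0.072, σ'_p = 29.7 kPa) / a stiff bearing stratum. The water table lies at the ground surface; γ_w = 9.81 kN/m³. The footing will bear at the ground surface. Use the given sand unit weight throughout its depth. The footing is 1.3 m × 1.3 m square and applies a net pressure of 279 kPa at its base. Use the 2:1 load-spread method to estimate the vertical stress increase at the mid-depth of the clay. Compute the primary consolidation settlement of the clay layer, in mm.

S_c ≈ 115 mm

Mid-depth of clay below the ground surface: z = 1.5 + 2.1/2 = 2.55 m.
Total vertical stress at mid-clay: σ_v = 17.7×1.5 + 16.8×1.05 = 44.19 kPa.
Pore pressure: u = 9.81×(2.55 − 0) = 25.015 kPa.
Initial effective stress: σ'_0 = σ_v − u = 44.19 − 25.015 = 19.175 kPa.
Stress increase at mid-clay by the 2:1 spreading method:
Δσ = qBL/((B+z)(L+z)) = 279×1.3×1.3/((1.3+2.55)(1.3+2.55)) = 31.81 kPa
Final effective stress: σ'_f = 19.175 + 31.81 = 50.985 kPa.
σ'_f = 50.985 > σ'_p = 29.7 kPa, so the stress path crosses the preconsolidation pressure — recompression up to σ'_p, then virgin compression beyond:
S_c = H/(1+e₀)·[C_r·log₁₀(σ'_p/σ'_0) + C_c·log₁₀(σ'_f/σ'_p)]
    = 2.1/1.8 × [0.072×log₁₀(29.7/19.175) + 0.36×log₁₀(50.985/29.7)]
    = 1.1667 × [0.013682 + 0.084487] = 0.1145 m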